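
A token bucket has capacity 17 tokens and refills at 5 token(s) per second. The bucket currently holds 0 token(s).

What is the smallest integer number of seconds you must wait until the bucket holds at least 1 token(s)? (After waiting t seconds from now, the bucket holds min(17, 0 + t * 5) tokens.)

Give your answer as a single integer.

Answer: 1

Derivation:
Need 0 + t * 5 >= 1, so t >= 1/5.
Smallest integer t = ceil(1/5) = 1.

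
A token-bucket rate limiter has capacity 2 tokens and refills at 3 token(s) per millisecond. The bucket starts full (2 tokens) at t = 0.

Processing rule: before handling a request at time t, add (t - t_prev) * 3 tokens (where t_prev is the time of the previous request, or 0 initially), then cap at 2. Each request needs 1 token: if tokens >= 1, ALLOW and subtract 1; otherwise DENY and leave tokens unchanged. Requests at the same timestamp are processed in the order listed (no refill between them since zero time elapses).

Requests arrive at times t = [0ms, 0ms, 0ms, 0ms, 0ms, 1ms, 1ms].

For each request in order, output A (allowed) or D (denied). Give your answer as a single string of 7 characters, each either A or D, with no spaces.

Answer: AADDDAA

Derivation:
Simulating step by step:
  req#1 t=0ms: ALLOW
  req#2 t=0ms: ALLOW
  req#3 t=0ms: DENY
  req#4 t=0ms: DENY
  req#5 t=0ms: DENY
  req#6 t=1ms: ALLOW
  req#7 t=1ms: ALLOW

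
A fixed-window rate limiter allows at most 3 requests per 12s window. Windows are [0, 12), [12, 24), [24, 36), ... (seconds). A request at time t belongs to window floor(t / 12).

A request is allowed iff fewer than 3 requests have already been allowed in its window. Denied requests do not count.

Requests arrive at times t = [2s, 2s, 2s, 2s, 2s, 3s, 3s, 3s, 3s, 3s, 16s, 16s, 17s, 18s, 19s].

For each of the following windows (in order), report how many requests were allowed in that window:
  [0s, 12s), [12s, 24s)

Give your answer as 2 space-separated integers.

Answer: 3 3

Derivation:
Processing requests:
  req#1 t=2s (window 0): ALLOW
  req#2 t=2s (window 0): ALLOW
  req#3 t=2s (window 0): ALLOW
  req#4 t=2s (window 0): DENY
  req#5 t=2s (window 0): DENY
  req#6 t=3s (window 0): DENY
  req#7 t=3s (window 0): DENY
  req#8 t=3s (window 0): DENY
  req#9 t=3s (window 0): DENY
  req#10 t=3s (window 0): DENY
  req#11 t=16s (window 1): ALLOW
  req#12 t=16s (window 1): ALLOW
  req#13 t=17s (window 1): ALLOW
  req#14 t=18s (window 1): DENY
  req#15 t=19s (window 1): DENY

Allowed counts by window: 3 3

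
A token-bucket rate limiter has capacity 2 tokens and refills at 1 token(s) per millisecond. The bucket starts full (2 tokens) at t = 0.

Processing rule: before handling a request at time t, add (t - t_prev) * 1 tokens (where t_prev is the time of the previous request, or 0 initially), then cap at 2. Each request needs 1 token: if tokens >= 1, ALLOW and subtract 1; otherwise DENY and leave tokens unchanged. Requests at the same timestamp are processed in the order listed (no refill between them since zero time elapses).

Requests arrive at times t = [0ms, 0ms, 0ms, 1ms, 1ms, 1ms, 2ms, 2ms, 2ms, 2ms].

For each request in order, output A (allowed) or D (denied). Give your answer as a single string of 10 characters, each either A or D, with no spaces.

Answer: AADADDADDD

Derivation:
Simulating step by step:
  req#1 t=0ms: ALLOW
  req#2 t=0ms: ALLOW
  req#3 t=0ms: DENY
  req#4 t=1ms: ALLOW
  req#5 t=1ms: DENY
  req#6 t=1ms: DENY
  req#7 t=2ms: ALLOW
  req#8 t=2ms: DENY
  req#9 t=2ms: DENY
  req#10 t=2ms: DENY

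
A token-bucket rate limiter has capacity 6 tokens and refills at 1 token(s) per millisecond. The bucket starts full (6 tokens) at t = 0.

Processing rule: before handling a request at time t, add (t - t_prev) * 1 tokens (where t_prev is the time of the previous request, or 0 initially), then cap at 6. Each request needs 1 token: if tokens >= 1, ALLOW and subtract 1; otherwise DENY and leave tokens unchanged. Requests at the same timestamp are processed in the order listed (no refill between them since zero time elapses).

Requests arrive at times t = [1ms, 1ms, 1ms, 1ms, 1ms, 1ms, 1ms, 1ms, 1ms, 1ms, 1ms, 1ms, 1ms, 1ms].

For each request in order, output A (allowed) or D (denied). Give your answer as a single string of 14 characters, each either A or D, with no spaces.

Simulating step by step:
  req#1 t=1ms: ALLOW
  req#2 t=1ms: ALLOW
  req#3 t=1ms: ALLOW
  req#4 t=1ms: ALLOW
  req#5 t=1ms: ALLOW
  req#6 t=1ms: ALLOW
  req#7 t=1ms: DENY
  req#8 t=1ms: DENY
  req#9 t=1ms: DENY
  req#10 t=1ms: DENY
  req#11 t=1ms: DENY
  req#12 t=1ms: DENY
  req#13 t=1ms: DENY
  req#14 t=1ms: DENY

Answer: AAAAAADDDDDDDD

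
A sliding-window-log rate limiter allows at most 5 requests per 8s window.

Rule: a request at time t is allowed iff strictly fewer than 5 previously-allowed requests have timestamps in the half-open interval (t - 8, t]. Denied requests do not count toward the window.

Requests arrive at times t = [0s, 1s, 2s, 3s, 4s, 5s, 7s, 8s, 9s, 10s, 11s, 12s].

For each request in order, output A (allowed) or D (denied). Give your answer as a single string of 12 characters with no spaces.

Tracking allowed requests in the window:
  req#1 t=0s: ALLOW
  req#2 t=1s: ALLOW
  req#3 t=2s: ALLOW
  req#4 t=3s: ALLOW
  req#5 t=4s: ALLOW
  req#6 t=5s: DENY
  req#7 t=7s: DENY
  req#8 t=8s: ALLOW
  req#9 t=9s: ALLOW
  req#10 t=10s: ALLOW
  req#11 t=11s: ALLOW
  req#12 t=12s: ALLOW

Answer: AAAAADDAAAAA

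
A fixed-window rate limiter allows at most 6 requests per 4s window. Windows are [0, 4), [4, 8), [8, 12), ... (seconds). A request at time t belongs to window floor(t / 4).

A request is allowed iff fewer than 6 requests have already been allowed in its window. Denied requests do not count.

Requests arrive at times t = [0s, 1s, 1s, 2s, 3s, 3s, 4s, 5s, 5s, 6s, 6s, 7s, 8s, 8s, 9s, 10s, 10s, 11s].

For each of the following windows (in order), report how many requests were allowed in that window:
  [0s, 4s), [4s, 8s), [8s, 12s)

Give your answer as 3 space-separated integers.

Answer: 6 6 6

Derivation:
Processing requests:
  req#1 t=0s (window 0): ALLOW
  req#2 t=1s (window 0): ALLOW
  req#3 t=1s (window 0): ALLOW
  req#4 t=2s (window 0): ALLOW
  req#5 t=3s (window 0): ALLOW
  req#6 t=3s (window 0): ALLOW
  req#7 t=4s (window 1): ALLOW
  req#8 t=5s (window 1): ALLOW
  req#9 t=5s (window 1): ALLOW
  req#10 t=6s (window 1): ALLOW
  req#11 t=6s (window 1): ALLOW
  req#12 t=7s (window 1): ALLOW
  req#13 t=8s (window 2): ALLOW
  req#14 t=8s (window 2): ALLOW
  req#15 t=9s (window 2): ALLOW
  req#16 t=10s (window 2): ALLOW
  req#17 t=10s (window 2): ALLOW
  req#18 t=11s (window 2): ALLOW

Allowed counts by window: 6 6 6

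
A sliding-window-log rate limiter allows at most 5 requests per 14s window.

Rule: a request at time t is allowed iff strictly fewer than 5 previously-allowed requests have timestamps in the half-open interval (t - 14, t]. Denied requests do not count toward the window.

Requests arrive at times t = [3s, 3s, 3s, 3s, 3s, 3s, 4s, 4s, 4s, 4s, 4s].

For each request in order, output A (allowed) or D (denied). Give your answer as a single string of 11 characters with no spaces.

Answer: AAAAADDDDDD

Derivation:
Tracking allowed requests in the window:
  req#1 t=3s: ALLOW
  req#2 t=3s: ALLOW
  req#3 t=3s: ALLOW
  req#4 t=3s: ALLOW
  req#5 t=3s: ALLOW
  req#6 t=3s: DENY
  req#7 t=4s: DENY
  req#8 t=4s: DENY
  req#9 t=4s: DENY
  req#10 t=4s: DENY
  req#11 t=4s: DENY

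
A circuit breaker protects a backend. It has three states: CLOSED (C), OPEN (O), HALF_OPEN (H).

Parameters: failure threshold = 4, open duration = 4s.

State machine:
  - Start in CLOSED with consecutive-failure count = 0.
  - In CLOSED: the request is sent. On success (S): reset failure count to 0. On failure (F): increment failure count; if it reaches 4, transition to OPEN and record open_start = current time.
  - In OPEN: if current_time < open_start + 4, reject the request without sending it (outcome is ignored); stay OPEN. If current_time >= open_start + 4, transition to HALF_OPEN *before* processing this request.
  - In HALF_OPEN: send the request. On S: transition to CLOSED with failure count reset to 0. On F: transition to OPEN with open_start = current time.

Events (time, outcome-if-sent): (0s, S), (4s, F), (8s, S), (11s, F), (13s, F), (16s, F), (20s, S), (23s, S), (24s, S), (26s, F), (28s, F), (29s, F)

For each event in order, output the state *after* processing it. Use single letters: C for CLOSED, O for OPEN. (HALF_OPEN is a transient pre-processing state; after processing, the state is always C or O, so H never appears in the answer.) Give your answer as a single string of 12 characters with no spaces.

State after each event:
  event#1 t=0s outcome=S: state=CLOSED
  event#2 t=4s outcome=F: state=CLOSED
  event#3 t=8s outcome=S: state=CLOSED
  event#4 t=11s outcome=F: state=CLOSED
  event#5 t=13s outcome=F: state=CLOSED
  event#6 t=16s outcome=F: state=CLOSED
  event#7 t=20s outcome=S: state=CLOSED
  event#8 t=23s outcome=S: state=CLOSED
  event#9 t=24s outcome=S: state=CLOSED
  event#10 t=26s outcome=F: state=CLOSED
  event#11 t=28s outcome=F: state=CLOSED
  event#12 t=29s outcome=F: state=CLOSED

Answer: CCCCCCCCCCCC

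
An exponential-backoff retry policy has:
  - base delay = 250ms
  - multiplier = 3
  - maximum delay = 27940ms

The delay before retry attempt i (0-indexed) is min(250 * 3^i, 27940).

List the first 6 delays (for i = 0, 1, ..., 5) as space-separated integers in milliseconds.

Computing each delay:
  i=0: min(250*3^0, 27940) = 250
  i=1: min(250*3^1, 27940) = 750
  i=2: min(250*3^2, 27940) = 2250
  i=3: min(250*3^3, 27940) = 6750
  i=4: min(250*3^4, 27940) = 20250
  i=5: min(250*3^5, 27940) = 27940

Answer: 250 750 2250 6750 20250 27940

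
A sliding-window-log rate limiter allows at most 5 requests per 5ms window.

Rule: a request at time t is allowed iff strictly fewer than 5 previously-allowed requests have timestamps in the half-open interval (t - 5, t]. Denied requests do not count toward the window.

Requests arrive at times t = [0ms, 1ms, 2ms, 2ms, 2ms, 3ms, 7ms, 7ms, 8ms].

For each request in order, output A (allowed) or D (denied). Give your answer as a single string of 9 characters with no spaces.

Answer: AAAAADAAA

Derivation:
Tracking allowed requests in the window:
  req#1 t=0ms: ALLOW
  req#2 t=1ms: ALLOW
  req#3 t=2ms: ALLOW
  req#4 t=2ms: ALLOW
  req#5 t=2ms: ALLOW
  req#6 t=3ms: DENY
  req#7 t=7ms: ALLOW
  req#8 t=7ms: ALLOW
  req#9 t=8ms: ALLOW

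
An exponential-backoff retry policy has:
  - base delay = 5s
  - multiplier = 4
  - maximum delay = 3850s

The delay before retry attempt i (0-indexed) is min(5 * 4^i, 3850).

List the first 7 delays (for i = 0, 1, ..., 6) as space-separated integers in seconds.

Computing each delay:
  i=0: min(5*4^0, 3850) = 5
  i=1: min(5*4^1, 3850) = 20
  i=2: min(5*4^2, 3850) = 80
  i=3: min(5*4^3, 3850) = 320
  i=4: min(5*4^4, 3850) = 1280
  i=5: min(5*4^5, 3850) = 3850
  i=6: min(5*4^6, 3850) = 3850

Answer: 5 20 80 320 1280 3850 3850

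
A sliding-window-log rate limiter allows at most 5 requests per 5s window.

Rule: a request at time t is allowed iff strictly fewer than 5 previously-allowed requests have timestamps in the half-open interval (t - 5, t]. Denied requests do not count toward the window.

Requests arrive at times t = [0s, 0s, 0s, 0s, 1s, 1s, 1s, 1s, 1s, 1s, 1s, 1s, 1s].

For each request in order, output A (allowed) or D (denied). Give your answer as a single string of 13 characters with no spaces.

Tracking allowed requests in the window:
  req#1 t=0s: ALLOW
  req#2 t=0s: ALLOW
  req#3 t=0s: ALLOW
  req#4 t=0s: ALLOW
  req#5 t=1s: ALLOW
  req#6 t=1s: DENY
  req#7 t=1s: DENY
  req#8 t=1s: DENY
  req#9 t=1s: DENY
  req#10 t=1s: DENY
  req#11 t=1s: DENY
  req#12 t=1s: DENY
  req#13 t=1s: DENY

Answer: AAAAADDDDDDDD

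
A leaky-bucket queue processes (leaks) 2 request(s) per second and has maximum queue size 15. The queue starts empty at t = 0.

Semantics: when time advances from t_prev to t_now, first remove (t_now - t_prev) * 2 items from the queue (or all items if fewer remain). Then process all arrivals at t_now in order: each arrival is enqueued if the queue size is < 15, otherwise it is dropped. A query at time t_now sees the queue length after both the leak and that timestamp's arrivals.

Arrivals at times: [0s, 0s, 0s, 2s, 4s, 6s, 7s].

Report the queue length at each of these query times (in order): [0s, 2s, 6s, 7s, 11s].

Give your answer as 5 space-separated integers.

Answer: 3 1 1 1 0

Derivation:
Queue lengths at query times:
  query t=0s: backlog = 3
  query t=2s: backlog = 1
  query t=6s: backlog = 1
  query t=7s: backlog = 1
  query t=11s: backlog = 0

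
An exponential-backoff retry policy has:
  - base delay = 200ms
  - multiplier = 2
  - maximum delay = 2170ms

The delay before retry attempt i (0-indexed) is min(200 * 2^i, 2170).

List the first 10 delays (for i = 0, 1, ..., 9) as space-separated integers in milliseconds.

Answer: 200 400 800 1600 2170 2170 2170 2170 2170 2170

Derivation:
Computing each delay:
  i=0: min(200*2^0, 2170) = 200
  i=1: min(200*2^1, 2170) = 400
  i=2: min(200*2^2, 2170) = 800
  i=3: min(200*2^3, 2170) = 1600
  i=4: min(200*2^4, 2170) = 2170
  i=5: min(200*2^5, 2170) = 2170
  i=6: min(200*2^6, 2170) = 2170
  i=7: min(200*2^7, 2170) = 2170
  i=8: min(200*2^8, 2170) = 2170
  i=9: min(200*2^9, 2170) = 2170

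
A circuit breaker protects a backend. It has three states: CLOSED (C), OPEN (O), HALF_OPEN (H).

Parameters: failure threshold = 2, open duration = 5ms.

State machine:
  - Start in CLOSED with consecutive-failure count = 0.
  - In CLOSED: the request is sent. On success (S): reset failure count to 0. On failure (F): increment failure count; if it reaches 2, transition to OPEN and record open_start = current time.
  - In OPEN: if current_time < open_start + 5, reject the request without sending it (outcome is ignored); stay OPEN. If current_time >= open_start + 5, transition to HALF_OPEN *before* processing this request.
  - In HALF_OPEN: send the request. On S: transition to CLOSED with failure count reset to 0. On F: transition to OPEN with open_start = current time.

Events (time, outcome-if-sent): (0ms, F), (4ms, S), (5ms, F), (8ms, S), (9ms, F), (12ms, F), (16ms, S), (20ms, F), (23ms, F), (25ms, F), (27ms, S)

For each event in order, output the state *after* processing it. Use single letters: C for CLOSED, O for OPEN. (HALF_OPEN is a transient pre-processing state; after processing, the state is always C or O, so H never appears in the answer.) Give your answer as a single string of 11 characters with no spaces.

State after each event:
  event#1 t=0ms outcome=F: state=CLOSED
  event#2 t=4ms outcome=S: state=CLOSED
  event#3 t=5ms outcome=F: state=CLOSED
  event#4 t=8ms outcome=S: state=CLOSED
  event#5 t=9ms outcome=F: state=CLOSED
  event#6 t=12ms outcome=F: state=OPEN
  event#7 t=16ms outcome=S: state=OPEN
  event#8 t=20ms outcome=F: state=OPEN
  event#9 t=23ms outcome=F: state=OPEN
  event#10 t=25ms outcome=F: state=OPEN
  event#11 t=27ms outcome=S: state=OPEN

Answer: CCCCCOOOOOO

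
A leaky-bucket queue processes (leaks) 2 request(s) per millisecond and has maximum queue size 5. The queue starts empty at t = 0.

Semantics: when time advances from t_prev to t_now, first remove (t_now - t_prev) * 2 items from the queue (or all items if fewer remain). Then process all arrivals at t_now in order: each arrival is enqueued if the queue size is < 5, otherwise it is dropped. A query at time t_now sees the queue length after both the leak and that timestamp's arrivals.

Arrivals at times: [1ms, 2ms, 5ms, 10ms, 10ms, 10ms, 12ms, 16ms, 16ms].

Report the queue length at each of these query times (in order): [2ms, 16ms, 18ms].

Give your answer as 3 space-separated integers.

Queue lengths at query times:
  query t=2ms: backlog = 1
  query t=16ms: backlog = 2
  query t=18ms: backlog = 0

Answer: 1 2 0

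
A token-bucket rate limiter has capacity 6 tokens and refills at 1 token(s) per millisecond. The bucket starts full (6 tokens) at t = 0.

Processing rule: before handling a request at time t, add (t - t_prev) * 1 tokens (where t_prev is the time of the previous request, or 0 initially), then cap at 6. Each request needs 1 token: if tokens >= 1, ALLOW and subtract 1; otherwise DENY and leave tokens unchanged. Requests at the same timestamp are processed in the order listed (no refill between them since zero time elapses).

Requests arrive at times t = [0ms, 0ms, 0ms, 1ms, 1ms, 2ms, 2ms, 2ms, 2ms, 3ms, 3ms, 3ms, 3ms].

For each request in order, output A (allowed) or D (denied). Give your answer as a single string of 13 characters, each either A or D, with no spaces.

Simulating step by step:
  req#1 t=0ms: ALLOW
  req#2 t=0ms: ALLOW
  req#3 t=0ms: ALLOW
  req#4 t=1ms: ALLOW
  req#5 t=1ms: ALLOW
  req#6 t=2ms: ALLOW
  req#7 t=2ms: ALLOW
  req#8 t=2ms: ALLOW
  req#9 t=2ms: DENY
  req#10 t=3ms: ALLOW
  req#11 t=3ms: DENY
  req#12 t=3ms: DENY
  req#13 t=3ms: DENY

Answer: AAAAAAAADADDD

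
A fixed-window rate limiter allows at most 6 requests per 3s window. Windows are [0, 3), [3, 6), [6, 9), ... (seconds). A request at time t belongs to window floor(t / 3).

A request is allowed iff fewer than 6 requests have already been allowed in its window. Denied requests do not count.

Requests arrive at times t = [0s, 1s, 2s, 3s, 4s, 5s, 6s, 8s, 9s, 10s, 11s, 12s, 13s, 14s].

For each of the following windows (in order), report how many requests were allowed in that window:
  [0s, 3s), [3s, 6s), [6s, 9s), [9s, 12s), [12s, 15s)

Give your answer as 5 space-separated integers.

Processing requests:
  req#1 t=0s (window 0): ALLOW
  req#2 t=1s (window 0): ALLOW
  req#3 t=2s (window 0): ALLOW
  req#4 t=3s (window 1): ALLOW
  req#5 t=4s (window 1): ALLOW
  req#6 t=5s (window 1): ALLOW
  req#7 t=6s (window 2): ALLOW
  req#8 t=8s (window 2): ALLOW
  req#9 t=9s (window 3): ALLOW
  req#10 t=10s (window 3): ALLOW
  req#11 t=11s (window 3): ALLOW
  req#12 t=12s (window 4): ALLOW
  req#13 t=13s (window 4): ALLOW
  req#14 t=14s (window 4): ALLOW

Allowed counts by window: 3 3 2 3 3

Answer: 3 3 2 3 3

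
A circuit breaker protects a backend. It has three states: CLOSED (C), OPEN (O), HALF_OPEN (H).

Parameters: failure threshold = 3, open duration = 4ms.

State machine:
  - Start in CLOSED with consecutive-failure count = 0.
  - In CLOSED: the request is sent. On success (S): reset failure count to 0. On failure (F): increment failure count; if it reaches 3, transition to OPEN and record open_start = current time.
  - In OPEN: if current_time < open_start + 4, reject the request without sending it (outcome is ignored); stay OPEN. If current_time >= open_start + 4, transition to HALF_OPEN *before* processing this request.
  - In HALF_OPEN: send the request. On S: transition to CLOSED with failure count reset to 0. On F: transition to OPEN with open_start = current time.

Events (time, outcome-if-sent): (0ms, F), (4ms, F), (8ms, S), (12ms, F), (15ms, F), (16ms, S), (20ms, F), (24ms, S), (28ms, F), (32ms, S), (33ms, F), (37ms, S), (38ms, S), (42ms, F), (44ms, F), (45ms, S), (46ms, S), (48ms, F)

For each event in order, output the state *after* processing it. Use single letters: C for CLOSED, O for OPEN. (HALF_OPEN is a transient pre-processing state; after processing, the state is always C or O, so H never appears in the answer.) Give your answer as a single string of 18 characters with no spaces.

Answer: CCCCCCCCCCCCCCCCCC

Derivation:
State after each event:
  event#1 t=0ms outcome=F: state=CLOSED
  event#2 t=4ms outcome=F: state=CLOSED
  event#3 t=8ms outcome=S: state=CLOSED
  event#4 t=12ms outcome=F: state=CLOSED
  event#5 t=15ms outcome=F: state=CLOSED
  event#6 t=16ms outcome=S: state=CLOSED
  event#7 t=20ms outcome=F: state=CLOSED
  event#8 t=24ms outcome=S: state=CLOSED
  event#9 t=28ms outcome=F: state=CLOSED
  event#10 t=32ms outcome=S: state=CLOSED
  event#11 t=33ms outcome=F: state=CLOSED
  event#12 t=37ms outcome=S: state=CLOSED
  event#13 t=38ms outcome=S: state=CLOSED
  event#14 t=42ms outcome=F: state=CLOSED
  event#15 t=44ms outcome=F: state=CLOSED
  event#16 t=45ms outcome=S: state=CLOSED
  event#17 t=46ms outcome=S: state=CLOSED
  event#18 t=48ms outcome=F: state=CLOSED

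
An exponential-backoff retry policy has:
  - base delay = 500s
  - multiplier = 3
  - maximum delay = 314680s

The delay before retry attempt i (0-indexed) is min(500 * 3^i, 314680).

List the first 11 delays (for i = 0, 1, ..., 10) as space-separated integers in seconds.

Computing each delay:
  i=0: min(500*3^0, 314680) = 500
  i=1: min(500*3^1, 314680) = 1500
  i=2: min(500*3^2, 314680) = 4500
  i=3: min(500*3^3, 314680) = 13500
  i=4: min(500*3^4, 314680) = 40500
  i=5: min(500*3^5, 314680) = 121500
  i=6: min(500*3^6, 314680) = 314680
  i=7: min(500*3^7, 314680) = 314680
  i=8: min(500*3^8, 314680) = 314680
  i=9: min(500*3^9, 314680) = 314680
  i=10: min(500*3^10, 314680) = 314680

Answer: 500 1500 4500 13500 40500 121500 314680 314680 314680 314680 314680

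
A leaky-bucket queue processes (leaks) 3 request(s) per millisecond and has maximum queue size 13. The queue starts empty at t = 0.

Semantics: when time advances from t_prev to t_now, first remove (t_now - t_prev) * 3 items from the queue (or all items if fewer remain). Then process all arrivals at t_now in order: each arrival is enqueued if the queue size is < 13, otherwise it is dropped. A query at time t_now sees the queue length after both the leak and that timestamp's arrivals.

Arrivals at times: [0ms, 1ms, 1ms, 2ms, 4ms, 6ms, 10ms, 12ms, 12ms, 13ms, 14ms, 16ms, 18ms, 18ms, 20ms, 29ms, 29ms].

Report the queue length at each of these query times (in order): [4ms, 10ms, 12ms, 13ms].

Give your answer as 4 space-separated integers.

Queue lengths at query times:
  query t=4ms: backlog = 1
  query t=10ms: backlog = 1
  query t=12ms: backlog = 2
  query t=13ms: backlog = 1

Answer: 1 1 2 1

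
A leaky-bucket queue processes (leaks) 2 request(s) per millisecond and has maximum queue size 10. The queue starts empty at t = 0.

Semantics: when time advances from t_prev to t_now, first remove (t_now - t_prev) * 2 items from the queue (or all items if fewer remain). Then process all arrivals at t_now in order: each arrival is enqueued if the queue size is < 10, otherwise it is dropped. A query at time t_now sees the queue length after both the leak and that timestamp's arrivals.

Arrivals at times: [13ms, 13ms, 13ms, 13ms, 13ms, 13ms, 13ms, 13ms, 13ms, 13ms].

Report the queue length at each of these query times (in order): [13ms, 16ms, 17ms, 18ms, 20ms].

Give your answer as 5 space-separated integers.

Answer: 10 4 2 0 0

Derivation:
Queue lengths at query times:
  query t=13ms: backlog = 10
  query t=16ms: backlog = 4
  query t=17ms: backlog = 2
  query t=18ms: backlog = 0
  query t=20ms: backlog = 0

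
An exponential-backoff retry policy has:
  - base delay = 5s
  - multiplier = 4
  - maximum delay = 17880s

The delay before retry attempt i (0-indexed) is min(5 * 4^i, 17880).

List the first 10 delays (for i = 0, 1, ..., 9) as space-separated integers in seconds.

Answer: 5 20 80 320 1280 5120 17880 17880 17880 17880

Derivation:
Computing each delay:
  i=0: min(5*4^0, 17880) = 5
  i=1: min(5*4^1, 17880) = 20
  i=2: min(5*4^2, 17880) = 80
  i=3: min(5*4^3, 17880) = 320
  i=4: min(5*4^4, 17880) = 1280
  i=5: min(5*4^5, 17880) = 5120
  i=6: min(5*4^6, 17880) = 17880
  i=7: min(5*4^7, 17880) = 17880
  i=8: min(5*4^8, 17880) = 17880
  i=9: min(5*4^9, 17880) = 17880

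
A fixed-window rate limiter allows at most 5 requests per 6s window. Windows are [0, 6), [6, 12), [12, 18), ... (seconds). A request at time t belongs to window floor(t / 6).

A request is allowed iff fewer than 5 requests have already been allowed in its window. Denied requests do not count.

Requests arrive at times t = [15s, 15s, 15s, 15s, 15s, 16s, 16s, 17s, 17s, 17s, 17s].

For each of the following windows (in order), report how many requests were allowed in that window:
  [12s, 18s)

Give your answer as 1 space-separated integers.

Answer: 5

Derivation:
Processing requests:
  req#1 t=15s (window 2): ALLOW
  req#2 t=15s (window 2): ALLOW
  req#3 t=15s (window 2): ALLOW
  req#4 t=15s (window 2): ALLOW
  req#5 t=15s (window 2): ALLOW
  req#6 t=16s (window 2): DENY
  req#7 t=16s (window 2): DENY
  req#8 t=17s (window 2): DENY
  req#9 t=17s (window 2): DENY
  req#10 t=17s (window 2): DENY
  req#11 t=17s (window 2): DENY

Allowed counts by window: 5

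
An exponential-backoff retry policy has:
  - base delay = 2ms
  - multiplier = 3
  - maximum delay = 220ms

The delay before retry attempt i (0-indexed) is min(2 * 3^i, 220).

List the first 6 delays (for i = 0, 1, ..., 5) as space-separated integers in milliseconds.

Answer: 2 6 18 54 162 220

Derivation:
Computing each delay:
  i=0: min(2*3^0, 220) = 2
  i=1: min(2*3^1, 220) = 6
  i=2: min(2*3^2, 220) = 18
  i=3: min(2*3^3, 220) = 54
  i=4: min(2*3^4, 220) = 162
  i=5: min(2*3^5, 220) = 220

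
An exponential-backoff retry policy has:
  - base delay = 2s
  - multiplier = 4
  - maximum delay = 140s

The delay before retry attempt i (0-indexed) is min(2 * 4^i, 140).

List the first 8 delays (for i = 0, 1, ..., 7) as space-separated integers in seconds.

Computing each delay:
  i=0: min(2*4^0, 140) = 2
  i=1: min(2*4^1, 140) = 8
  i=2: min(2*4^2, 140) = 32
  i=3: min(2*4^3, 140) = 128
  i=4: min(2*4^4, 140) = 140
  i=5: min(2*4^5, 140) = 140
  i=6: min(2*4^6, 140) = 140
  i=7: min(2*4^7, 140) = 140

Answer: 2 8 32 128 140 140 140 140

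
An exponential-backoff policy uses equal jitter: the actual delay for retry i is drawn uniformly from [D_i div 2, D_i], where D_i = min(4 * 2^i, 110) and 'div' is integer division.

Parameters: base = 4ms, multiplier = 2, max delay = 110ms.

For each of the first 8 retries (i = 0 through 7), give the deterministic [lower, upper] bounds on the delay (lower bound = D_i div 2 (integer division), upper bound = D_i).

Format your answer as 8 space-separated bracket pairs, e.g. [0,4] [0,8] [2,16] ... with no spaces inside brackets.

Computing bounds per retry:
  i=0: D_i=min(4*2^0,110)=4, bounds=[2,4]
  i=1: D_i=min(4*2^1,110)=8, bounds=[4,8]
  i=2: D_i=min(4*2^2,110)=16, bounds=[8,16]
  i=3: D_i=min(4*2^3,110)=32, bounds=[16,32]
  i=4: D_i=min(4*2^4,110)=64, bounds=[32,64]
  i=5: D_i=min(4*2^5,110)=110, bounds=[55,110]
  i=6: D_i=min(4*2^6,110)=110, bounds=[55,110]
  i=7: D_i=min(4*2^7,110)=110, bounds=[55,110]

Answer: [2,4] [4,8] [8,16] [16,32] [32,64] [55,110] [55,110] [55,110]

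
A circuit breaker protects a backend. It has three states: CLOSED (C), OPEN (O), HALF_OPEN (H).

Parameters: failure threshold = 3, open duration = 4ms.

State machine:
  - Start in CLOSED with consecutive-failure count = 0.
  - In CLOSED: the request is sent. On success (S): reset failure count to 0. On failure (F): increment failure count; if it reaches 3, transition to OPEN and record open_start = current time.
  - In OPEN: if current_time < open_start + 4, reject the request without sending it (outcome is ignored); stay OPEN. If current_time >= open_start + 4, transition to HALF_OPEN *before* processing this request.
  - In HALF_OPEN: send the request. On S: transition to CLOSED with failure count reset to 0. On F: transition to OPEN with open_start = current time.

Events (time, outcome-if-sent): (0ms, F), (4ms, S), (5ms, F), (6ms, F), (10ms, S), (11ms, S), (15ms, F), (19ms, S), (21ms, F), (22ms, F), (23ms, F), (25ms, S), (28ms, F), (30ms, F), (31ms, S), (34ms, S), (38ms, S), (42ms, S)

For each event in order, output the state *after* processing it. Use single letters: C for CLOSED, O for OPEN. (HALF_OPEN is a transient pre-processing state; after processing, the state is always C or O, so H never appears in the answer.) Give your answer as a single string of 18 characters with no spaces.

Answer: CCCCCCCCCCOOOOOCCC

Derivation:
State after each event:
  event#1 t=0ms outcome=F: state=CLOSED
  event#2 t=4ms outcome=S: state=CLOSED
  event#3 t=5ms outcome=F: state=CLOSED
  event#4 t=6ms outcome=F: state=CLOSED
  event#5 t=10ms outcome=S: state=CLOSED
  event#6 t=11ms outcome=S: state=CLOSED
  event#7 t=15ms outcome=F: state=CLOSED
  event#8 t=19ms outcome=S: state=CLOSED
  event#9 t=21ms outcome=F: state=CLOSED
  event#10 t=22ms outcome=F: state=CLOSED
  event#11 t=23ms outcome=F: state=OPEN
  event#12 t=25ms outcome=S: state=OPEN
  event#13 t=28ms outcome=F: state=OPEN
  event#14 t=30ms outcome=F: state=OPEN
  event#15 t=31ms outcome=S: state=OPEN
  event#16 t=34ms outcome=S: state=CLOSED
  event#17 t=38ms outcome=S: state=CLOSED
  event#18 t=42ms outcome=S: state=CLOSED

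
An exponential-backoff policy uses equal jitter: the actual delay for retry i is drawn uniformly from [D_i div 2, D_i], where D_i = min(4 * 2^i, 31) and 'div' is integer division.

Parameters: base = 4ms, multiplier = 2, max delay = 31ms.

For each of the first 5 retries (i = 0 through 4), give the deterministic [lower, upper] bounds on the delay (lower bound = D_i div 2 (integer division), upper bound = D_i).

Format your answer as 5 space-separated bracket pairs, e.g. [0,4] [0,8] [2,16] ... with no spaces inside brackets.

Computing bounds per retry:
  i=0: D_i=min(4*2^0,31)=4, bounds=[2,4]
  i=1: D_i=min(4*2^1,31)=8, bounds=[4,8]
  i=2: D_i=min(4*2^2,31)=16, bounds=[8,16]
  i=3: D_i=min(4*2^3,31)=31, bounds=[15,31]
  i=4: D_i=min(4*2^4,31)=31, bounds=[15,31]

Answer: [2,4] [4,8] [8,16] [15,31] [15,31]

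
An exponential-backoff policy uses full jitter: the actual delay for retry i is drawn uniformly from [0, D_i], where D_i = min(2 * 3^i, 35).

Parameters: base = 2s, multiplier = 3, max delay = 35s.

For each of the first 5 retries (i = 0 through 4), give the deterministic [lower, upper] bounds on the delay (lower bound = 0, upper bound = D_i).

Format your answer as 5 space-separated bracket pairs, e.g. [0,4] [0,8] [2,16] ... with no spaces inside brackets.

Computing bounds per retry:
  i=0: D_i=min(2*3^0,35)=2, bounds=[0,2]
  i=1: D_i=min(2*3^1,35)=6, bounds=[0,6]
  i=2: D_i=min(2*3^2,35)=18, bounds=[0,18]
  i=3: D_i=min(2*3^3,35)=35, bounds=[0,35]
  i=4: D_i=min(2*3^4,35)=35, bounds=[0,35]

Answer: [0,2] [0,6] [0,18] [0,35] [0,35]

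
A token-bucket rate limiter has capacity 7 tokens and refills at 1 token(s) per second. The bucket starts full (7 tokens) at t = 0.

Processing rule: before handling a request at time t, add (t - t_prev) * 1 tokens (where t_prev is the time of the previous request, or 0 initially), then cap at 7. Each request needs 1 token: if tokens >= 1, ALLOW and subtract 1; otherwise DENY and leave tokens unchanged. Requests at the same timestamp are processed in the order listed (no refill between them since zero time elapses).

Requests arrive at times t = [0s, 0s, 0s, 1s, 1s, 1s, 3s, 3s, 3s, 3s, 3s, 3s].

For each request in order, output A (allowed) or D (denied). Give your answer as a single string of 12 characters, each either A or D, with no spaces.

Answer: AAAAAAAAAADD

Derivation:
Simulating step by step:
  req#1 t=0s: ALLOW
  req#2 t=0s: ALLOW
  req#3 t=0s: ALLOW
  req#4 t=1s: ALLOW
  req#5 t=1s: ALLOW
  req#6 t=1s: ALLOW
  req#7 t=3s: ALLOW
  req#8 t=3s: ALLOW
  req#9 t=3s: ALLOW
  req#10 t=3s: ALLOW
  req#11 t=3s: DENY
  req#12 t=3s: DENY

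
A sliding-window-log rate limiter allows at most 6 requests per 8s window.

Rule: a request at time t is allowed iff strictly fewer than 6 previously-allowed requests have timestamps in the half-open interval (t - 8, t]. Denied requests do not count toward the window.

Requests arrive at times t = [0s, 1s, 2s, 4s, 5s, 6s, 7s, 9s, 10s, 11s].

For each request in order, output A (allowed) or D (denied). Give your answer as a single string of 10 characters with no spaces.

Answer: AAAAAADAAA

Derivation:
Tracking allowed requests in the window:
  req#1 t=0s: ALLOW
  req#2 t=1s: ALLOW
  req#3 t=2s: ALLOW
  req#4 t=4s: ALLOW
  req#5 t=5s: ALLOW
  req#6 t=6s: ALLOW
  req#7 t=7s: DENY
  req#8 t=9s: ALLOW
  req#9 t=10s: ALLOW
  req#10 t=11s: ALLOW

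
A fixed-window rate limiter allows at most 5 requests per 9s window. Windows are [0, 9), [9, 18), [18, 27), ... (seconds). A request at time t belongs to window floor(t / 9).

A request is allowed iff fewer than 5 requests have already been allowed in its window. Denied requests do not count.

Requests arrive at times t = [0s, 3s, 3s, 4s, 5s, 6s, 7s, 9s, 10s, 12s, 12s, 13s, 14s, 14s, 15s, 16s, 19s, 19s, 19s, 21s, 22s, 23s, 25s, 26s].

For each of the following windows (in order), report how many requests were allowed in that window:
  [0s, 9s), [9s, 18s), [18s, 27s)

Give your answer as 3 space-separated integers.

Processing requests:
  req#1 t=0s (window 0): ALLOW
  req#2 t=3s (window 0): ALLOW
  req#3 t=3s (window 0): ALLOW
  req#4 t=4s (window 0): ALLOW
  req#5 t=5s (window 0): ALLOW
  req#6 t=6s (window 0): DENY
  req#7 t=7s (window 0): DENY
  req#8 t=9s (window 1): ALLOW
  req#9 t=10s (window 1): ALLOW
  req#10 t=12s (window 1): ALLOW
  req#11 t=12s (window 1): ALLOW
  req#12 t=13s (window 1): ALLOW
  req#13 t=14s (window 1): DENY
  req#14 t=14s (window 1): DENY
  req#15 t=15s (window 1): DENY
  req#16 t=16s (window 1): DENY
  req#17 t=19s (window 2): ALLOW
  req#18 t=19s (window 2): ALLOW
  req#19 t=19s (window 2): ALLOW
  req#20 t=21s (window 2): ALLOW
  req#21 t=22s (window 2): ALLOW
  req#22 t=23s (window 2): DENY
  req#23 t=25s (window 2): DENY
  req#24 t=26s (window 2): DENY

Allowed counts by window: 5 5 5

Answer: 5 5 5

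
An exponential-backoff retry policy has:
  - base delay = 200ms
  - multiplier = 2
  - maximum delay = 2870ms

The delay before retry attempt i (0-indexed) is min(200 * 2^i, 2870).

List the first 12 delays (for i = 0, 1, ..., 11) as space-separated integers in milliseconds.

Answer: 200 400 800 1600 2870 2870 2870 2870 2870 2870 2870 2870

Derivation:
Computing each delay:
  i=0: min(200*2^0, 2870) = 200
  i=1: min(200*2^1, 2870) = 400
  i=2: min(200*2^2, 2870) = 800
  i=3: min(200*2^3, 2870) = 1600
  i=4: min(200*2^4, 2870) = 2870
  i=5: min(200*2^5, 2870) = 2870
  i=6: min(200*2^6, 2870) = 2870
  i=7: min(200*2^7, 2870) = 2870
  i=8: min(200*2^8, 2870) = 2870
  i=9: min(200*2^9, 2870) = 2870
  i=10: min(200*2^10, 2870) = 2870
  i=11: min(200*2^11, 2870) = 2870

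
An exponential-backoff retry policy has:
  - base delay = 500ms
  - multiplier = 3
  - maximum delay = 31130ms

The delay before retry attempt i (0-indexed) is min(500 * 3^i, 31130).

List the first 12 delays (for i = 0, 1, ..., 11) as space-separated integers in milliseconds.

Computing each delay:
  i=0: min(500*3^0, 31130) = 500
  i=1: min(500*3^1, 31130) = 1500
  i=2: min(500*3^2, 31130) = 4500
  i=3: min(500*3^3, 31130) = 13500
  i=4: min(500*3^4, 31130) = 31130
  i=5: min(500*3^5, 31130) = 31130
  i=6: min(500*3^6, 31130) = 31130
  i=7: min(500*3^7, 31130) = 31130
  i=8: min(500*3^8, 31130) = 31130
  i=9: min(500*3^9, 31130) = 31130
  i=10: min(500*3^10, 31130) = 31130
  i=11: min(500*3^11, 31130) = 31130

Answer: 500 1500 4500 13500 31130 31130 31130 31130 31130 31130 31130 31130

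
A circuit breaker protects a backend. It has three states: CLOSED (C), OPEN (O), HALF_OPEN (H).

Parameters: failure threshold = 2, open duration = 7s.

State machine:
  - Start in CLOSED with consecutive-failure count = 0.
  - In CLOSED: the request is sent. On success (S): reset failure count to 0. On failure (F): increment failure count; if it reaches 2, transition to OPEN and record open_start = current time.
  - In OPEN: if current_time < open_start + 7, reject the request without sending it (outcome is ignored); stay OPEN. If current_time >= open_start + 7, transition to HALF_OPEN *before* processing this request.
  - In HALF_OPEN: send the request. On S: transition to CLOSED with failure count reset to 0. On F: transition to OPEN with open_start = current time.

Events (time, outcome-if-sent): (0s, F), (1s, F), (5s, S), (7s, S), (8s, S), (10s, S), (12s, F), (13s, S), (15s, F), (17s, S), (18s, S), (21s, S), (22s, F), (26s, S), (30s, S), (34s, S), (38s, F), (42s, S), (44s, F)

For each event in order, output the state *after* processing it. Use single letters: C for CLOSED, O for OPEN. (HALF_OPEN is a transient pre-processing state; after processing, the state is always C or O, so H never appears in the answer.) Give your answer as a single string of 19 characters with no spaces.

Answer: COOOCCCCCCCCCCCCCCC

Derivation:
State after each event:
  event#1 t=0s outcome=F: state=CLOSED
  event#2 t=1s outcome=F: state=OPEN
  event#3 t=5s outcome=S: state=OPEN
  event#4 t=7s outcome=S: state=OPEN
  event#5 t=8s outcome=S: state=CLOSED
  event#6 t=10s outcome=S: state=CLOSED
  event#7 t=12s outcome=F: state=CLOSED
  event#8 t=13s outcome=S: state=CLOSED
  event#9 t=15s outcome=F: state=CLOSED
  event#10 t=17s outcome=S: state=CLOSED
  event#11 t=18s outcome=S: state=CLOSED
  event#12 t=21s outcome=S: state=CLOSED
  event#13 t=22s outcome=F: state=CLOSED
  event#14 t=26s outcome=S: state=CLOSED
  event#15 t=30s outcome=S: state=CLOSED
  event#16 t=34s outcome=S: state=CLOSED
  event#17 t=38s outcome=F: state=CLOSED
  event#18 t=42s outcome=S: state=CLOSED
  event#19 t=44s outcome=F: state=CLOSED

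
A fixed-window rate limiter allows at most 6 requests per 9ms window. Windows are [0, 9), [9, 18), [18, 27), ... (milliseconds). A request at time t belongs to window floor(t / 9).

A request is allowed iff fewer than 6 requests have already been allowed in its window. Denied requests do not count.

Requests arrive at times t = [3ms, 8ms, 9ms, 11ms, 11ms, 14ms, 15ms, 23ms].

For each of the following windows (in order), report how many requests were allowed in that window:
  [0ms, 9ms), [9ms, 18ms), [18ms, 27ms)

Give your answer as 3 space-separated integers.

Answer: 2 5 1

Derivation:
Processing requests:
  req#1 t=3ms (window 0): ALLOW
  req#2 t=8ms (window 0): ALLOW
  req#3 t=9ms (window 1): ALLOW
  req#4 t=11ms (window 1): ALLOW
  req#5 t=11ms (window 1): ALLOW
  req#6 t=14ms (window 1): ALLOW
  req#7 t=15ms (window 1): ALLOW
  req#8 t=23ms (window 2): ALLOW

Allowed counts by window: 2 5 1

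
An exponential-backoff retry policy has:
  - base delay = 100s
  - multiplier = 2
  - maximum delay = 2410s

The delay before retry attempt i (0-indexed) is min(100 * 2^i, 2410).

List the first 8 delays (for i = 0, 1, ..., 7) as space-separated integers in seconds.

Answer: 100 200 400 800 1600 2410 2410 2410

Derivation:
Computing each delay:
  i=0: min(100*2^0, 2410) = 100
  i=1: min(100*2^1, 2410) = 200
  i=2: min(100*2^2, 2410) = 400
  i=3: min(100*2^3, 2410) = 800
  i=4: min(100*2^4, 2410) = 1600
  i=5: min(100*2^5, 2410) = 2410
  i=6: min(100*2^6, 2410) = 2410
  i=7: min(100*2^7, 2410) = 2410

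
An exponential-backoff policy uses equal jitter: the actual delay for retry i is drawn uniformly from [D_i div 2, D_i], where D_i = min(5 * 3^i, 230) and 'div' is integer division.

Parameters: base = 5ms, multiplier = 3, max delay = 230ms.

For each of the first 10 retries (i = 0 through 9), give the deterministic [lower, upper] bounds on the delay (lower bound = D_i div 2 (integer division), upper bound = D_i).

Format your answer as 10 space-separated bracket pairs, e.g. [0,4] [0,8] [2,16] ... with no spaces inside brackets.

Answer: [2,5] [7,15] [22,45] [67,135] [115,230] [115,230] [115,230] [115,230] [115,230] [115,230]

Derivation:
Computing bounds per retry:
  i=0: D_i=min(5*3^0,230)=5, bounds=[2,5]
  i=1: D_i=min(5*3^1,230)=15, bounds=[7,15]
  i=2: D_i=min(5*3^2,230)=45, bounds=[22,45]
  i=3: D_i=min(5*3^3,230)=135, bounds=[67,135]
  i=4: D_i=min(5*3^4,230)=230, bounds=[115,230]
  i=5: D_i=min(5*3^5,230)=230, bounds=[115,230]
  i=6: D_i=min(5*3^6,230)=230, bounds=[115,230]
  i=7: D_i=min(5*3^7,230)=230, bounds=[115,230]
  i=8: D_i=min(5*3^8,230)=230, bounds=[115,230]
  i=9: D_i=min(5*3^9,230)=230, bounds=[115,230]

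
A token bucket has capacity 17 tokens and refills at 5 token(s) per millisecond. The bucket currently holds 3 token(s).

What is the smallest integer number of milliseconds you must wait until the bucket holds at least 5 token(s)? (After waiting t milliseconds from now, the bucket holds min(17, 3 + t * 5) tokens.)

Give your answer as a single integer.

Need 3 + t * 5 >= 5, so t >= 2/5.
Smallest integer t = ceil(2/5) = 1.

Answer: 1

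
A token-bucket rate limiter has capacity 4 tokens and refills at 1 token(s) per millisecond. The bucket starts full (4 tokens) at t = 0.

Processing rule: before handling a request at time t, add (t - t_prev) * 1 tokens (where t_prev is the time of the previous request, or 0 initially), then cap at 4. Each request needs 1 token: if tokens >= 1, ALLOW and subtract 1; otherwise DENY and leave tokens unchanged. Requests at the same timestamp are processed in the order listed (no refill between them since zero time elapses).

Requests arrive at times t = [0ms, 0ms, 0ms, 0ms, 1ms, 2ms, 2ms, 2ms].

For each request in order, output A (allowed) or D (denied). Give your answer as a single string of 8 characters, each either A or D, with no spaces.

Answer: AAAAAADD

Derivation:
Simulating step by step:
  req#1 t=0ms: ALLOW
  req#2 t=0ms: ALLOW
  req#3 t=0ms: ALLOW
  req#4 t=0ms: ALLOW
  req#5 t=1ms: ALLOW
  req#6 t=2ms: ALLOW
  req#7 t=2ms: DENY
  req#8 t=2ms: DENY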